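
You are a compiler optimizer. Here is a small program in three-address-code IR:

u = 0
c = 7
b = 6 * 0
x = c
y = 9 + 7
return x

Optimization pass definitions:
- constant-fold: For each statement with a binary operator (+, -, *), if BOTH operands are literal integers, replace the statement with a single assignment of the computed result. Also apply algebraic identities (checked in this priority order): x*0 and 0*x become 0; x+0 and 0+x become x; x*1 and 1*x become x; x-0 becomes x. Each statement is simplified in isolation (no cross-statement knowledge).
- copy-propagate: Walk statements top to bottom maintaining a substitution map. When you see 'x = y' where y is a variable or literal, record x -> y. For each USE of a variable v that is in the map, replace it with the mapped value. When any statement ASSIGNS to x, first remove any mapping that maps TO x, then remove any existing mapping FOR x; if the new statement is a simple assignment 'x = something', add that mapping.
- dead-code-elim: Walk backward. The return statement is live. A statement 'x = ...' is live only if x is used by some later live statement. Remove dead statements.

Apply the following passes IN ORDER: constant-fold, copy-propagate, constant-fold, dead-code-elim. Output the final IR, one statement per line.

Initial IR:
  u = 0
  c = 7
  b = 6 * 0
  x = c
  y = 9 + 7
  return x
After constant-fold (6 stmts):
  u = 0
  c = 7
  b = 0
  x = c
  y = 16
  return x
After copy-propagate (6 stmts):
  u = 0
  c = 7
  b = 0
  x = 7
  y = 16
  return 7
After constant-fold (6 stmts):
  u = 0
  c = 7
  b = 0
  x = 7
  y = 16
  return 7
After dead-code-elim (1 stmts):
  return 7

Answer: return 7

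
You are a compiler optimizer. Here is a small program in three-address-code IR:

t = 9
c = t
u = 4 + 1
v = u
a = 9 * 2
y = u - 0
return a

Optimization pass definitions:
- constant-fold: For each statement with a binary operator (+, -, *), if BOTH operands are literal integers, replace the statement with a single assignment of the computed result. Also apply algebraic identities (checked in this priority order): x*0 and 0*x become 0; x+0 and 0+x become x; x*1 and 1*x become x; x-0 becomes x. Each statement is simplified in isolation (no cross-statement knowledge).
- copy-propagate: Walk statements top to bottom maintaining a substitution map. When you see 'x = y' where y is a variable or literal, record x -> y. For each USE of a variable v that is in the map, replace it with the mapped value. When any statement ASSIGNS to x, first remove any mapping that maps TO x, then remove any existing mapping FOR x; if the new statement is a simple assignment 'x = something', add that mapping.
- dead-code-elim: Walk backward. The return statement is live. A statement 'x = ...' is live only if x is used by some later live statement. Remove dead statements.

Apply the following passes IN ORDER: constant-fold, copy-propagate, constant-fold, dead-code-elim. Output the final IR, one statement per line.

Initial IR:
  t = 9
  c = t
  u = 4 + 1
  v = u
  a = 9 * 2
  y = u - 0
  return a
After constant-fold (7 stmts):
  t = 9
  c = t
  u = 5
  v = u
  a = 18
  y = u
  return a
After copy-propagate (7 stmts):
  t = 9
  c = 9
  u = 5
  v = 5
  a = 18
  y = 5
  return 18
After constant-fold (7 stmts):
  t = 9
  c = 9
  u = 5
  v = 5
  a = 18
  y = 5
  return 18
After dead-code-elim (1 stmts):
  return 18

Answer: return 18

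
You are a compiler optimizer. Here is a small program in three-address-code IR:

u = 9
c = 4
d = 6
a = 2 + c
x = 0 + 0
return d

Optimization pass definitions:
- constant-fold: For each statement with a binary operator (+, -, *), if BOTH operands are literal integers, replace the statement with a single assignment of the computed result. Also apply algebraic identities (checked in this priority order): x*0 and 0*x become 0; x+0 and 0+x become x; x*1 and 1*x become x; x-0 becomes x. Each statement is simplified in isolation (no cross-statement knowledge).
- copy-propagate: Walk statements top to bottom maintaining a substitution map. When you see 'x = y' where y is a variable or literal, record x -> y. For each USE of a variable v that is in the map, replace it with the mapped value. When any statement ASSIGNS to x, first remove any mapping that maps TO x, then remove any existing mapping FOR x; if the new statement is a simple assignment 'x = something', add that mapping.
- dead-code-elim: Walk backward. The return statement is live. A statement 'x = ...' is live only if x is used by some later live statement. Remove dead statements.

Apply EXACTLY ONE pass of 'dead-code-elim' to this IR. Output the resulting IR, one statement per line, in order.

Applying dead-code-elim statement-by-statement:
  [6] return d  -> KEEP (return); live=['d']
  [5] x = 0 + 0  -> DEAD (x not live)
  [4] a = 2 + c  -> DEAD (a not live)
  [3] d = 6  -> KEEP; live=[]
  [2] c = 4  -> DEAD (c not live)
  [1] u = 9  -> DEAD (u not live)
Result (2 stmts):
  d = 6
  return d

Answer: d = 6
return d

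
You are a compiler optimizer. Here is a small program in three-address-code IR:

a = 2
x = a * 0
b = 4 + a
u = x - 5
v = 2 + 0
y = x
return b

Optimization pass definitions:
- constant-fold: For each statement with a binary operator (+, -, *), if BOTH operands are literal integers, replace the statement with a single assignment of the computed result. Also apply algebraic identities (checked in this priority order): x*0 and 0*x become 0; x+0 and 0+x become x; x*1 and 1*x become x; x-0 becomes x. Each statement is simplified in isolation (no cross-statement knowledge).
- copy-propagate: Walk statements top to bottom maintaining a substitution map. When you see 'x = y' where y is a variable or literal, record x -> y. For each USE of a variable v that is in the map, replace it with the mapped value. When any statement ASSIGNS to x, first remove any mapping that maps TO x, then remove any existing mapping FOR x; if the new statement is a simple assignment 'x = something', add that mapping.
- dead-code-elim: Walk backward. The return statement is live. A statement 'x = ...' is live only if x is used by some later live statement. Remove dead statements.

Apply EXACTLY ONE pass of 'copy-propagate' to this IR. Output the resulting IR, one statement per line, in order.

Answer: a = 2
x = 2 * 0
b = 4 + 2
u = x - 5
v = 2 + 0
y = x
return b

Derivation:
Applying copy-propagate statement-by-statement:
  [1] a = 2  (unchanged)
  [2] x = a * 0  -> x = 2 * 0
  [3] b = 4 + a  -> b = 4 + 2
  [4] u = x - 5  (unchanged)
  [5] v = 2 + 0  (unchanged)
  [6] y = x  (unchanged)
  [7] return b  (unchanged)
Result (7 stmts):
  a = 2
  x = 2 * 0
  b = 4 + 2
  u = x - 5
  v = 2 + 0
  y = x
  return b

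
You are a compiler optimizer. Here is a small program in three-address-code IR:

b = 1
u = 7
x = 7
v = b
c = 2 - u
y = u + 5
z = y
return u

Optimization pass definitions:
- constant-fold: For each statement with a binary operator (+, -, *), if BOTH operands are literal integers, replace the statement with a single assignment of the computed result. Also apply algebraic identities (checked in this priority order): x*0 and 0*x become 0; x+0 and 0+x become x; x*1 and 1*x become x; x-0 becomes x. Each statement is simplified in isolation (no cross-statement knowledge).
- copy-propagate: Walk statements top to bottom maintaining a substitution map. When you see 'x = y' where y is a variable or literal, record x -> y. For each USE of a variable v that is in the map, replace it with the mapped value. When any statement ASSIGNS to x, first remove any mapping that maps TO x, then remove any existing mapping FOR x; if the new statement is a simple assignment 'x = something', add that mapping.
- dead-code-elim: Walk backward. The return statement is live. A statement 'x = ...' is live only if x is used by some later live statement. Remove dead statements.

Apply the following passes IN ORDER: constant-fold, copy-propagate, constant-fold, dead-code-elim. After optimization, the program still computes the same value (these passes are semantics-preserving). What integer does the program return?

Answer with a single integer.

Answer: 7

Derivation:
Initial IR:
  b = 1
  u = 7
  x = 7
  v = b
  c = 2 - u
  y = u + 5
  z = y
  return u
After constant-fold (8 stmts):
  b = 1
  u = 7
  x = 7
  v = b
  c = 2 - u
  y = u + 5
  z = y
  return u
After copy-propagate (8 stmts):
  b = 1
  u = 7
  x = 7
  v = 1
  c = 2 - 7
  y = 7 + 5
  z = y
  return 7
After constant-fold (8 stmts):
  b = 1
  u = 7
  x = 7
  v = 1
  c = -5
  y = 12
  z = y
  return 7
After dead-code-elim (1 stmts):
  return 7
Evaluate:
  b = 1  =>  b = 1
  u = 7  =>  u = 7
  x = 7  =>  x = 7
  v = b  =>  v = 1
  c = 2 - u  =>  c = -5
  y = u + 5  =>  y = 12
  z = y  =>  z = 12
  return u = 7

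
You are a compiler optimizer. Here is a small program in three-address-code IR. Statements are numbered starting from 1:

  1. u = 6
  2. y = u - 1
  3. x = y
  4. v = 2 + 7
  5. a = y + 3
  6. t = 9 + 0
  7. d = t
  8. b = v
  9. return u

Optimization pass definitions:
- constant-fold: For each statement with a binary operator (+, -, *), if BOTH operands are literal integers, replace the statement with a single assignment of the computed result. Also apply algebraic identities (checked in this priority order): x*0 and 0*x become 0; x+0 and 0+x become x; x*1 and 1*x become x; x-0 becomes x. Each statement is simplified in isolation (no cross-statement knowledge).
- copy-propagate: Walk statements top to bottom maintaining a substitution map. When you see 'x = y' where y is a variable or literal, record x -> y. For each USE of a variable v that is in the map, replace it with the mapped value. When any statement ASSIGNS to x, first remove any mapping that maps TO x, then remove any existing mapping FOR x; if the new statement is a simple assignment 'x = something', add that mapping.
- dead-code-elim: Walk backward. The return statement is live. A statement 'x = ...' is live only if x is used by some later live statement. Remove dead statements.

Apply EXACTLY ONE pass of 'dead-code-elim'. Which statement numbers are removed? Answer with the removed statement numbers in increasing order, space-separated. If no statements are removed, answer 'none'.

Backward liveness scan:
Stmt 1 'u = 6': KEEP (u is live); live-in = []
Stmt 2 'y = u - 1': DEAD (y not in live set ['u'])
Stmt 3 'x = y': DEAD (x not in live set ['u'])
Stmt 4 'v = 2 + 7': DEAD (v not in live set ['u'])
Stmt 5 'a = y + 3': DEAD (a not in live set ['u'])
Stmt 6 't = 9 + 0': DEAD (t not in live set ['u'])
Stmt 7 'd = t': DEAD (d not in live set ['u'])
Stmt 8 'b = v': DEAD (b not in live set ['u'])
Stmt 9 'return u': KEEP (return); live-in = ['u']
Removed statement numbers: [2, 3, 4, 5, 6, 7, 8]
Surviving IR:
  u = 6
  return u

Answer: 2 3 4 5 6 7 8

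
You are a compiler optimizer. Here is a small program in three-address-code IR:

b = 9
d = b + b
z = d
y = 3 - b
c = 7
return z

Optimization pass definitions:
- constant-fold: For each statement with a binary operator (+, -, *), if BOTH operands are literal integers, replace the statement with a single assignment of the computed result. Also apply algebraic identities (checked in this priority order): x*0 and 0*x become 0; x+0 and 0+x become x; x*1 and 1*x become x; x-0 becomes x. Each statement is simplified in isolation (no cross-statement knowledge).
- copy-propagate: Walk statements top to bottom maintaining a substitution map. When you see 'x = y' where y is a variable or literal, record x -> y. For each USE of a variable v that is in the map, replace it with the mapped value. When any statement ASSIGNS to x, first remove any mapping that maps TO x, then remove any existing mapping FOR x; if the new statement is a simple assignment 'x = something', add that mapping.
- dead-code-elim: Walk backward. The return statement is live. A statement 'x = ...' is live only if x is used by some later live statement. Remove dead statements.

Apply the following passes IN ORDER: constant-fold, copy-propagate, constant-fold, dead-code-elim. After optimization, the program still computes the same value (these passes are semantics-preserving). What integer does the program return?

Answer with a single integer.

Answer: 18

Derivation:
Initial IR:
  b = 9
  d = b + b
  z = d
  y = 3 - b
  c = 7
  return z
After constant-fold (6 stmts):
  b = 9
  d = b + b
  z = d
  y = 3 - b
  c = 7
  return z
After copy-propagate (6 stmts):
  b = 9
  d = 9 + 9
  z = d
  y = 3 - 9
  c = 7
  return d
After constant-fold (6 stmts):
  b = 9
  d = 18
  z = d
  y = -6
  c = 7
  return d
After dead-code-elim (2 stmts):
  d = 18
  return d
Evaluate:
  b = 9  =>  b = 9
  d = b + b  =>  d = 18
  z = d  =>  z = 18
  y = 3 - b  =>  y = -6
  c = 7  =>  c = 7
  return z = 18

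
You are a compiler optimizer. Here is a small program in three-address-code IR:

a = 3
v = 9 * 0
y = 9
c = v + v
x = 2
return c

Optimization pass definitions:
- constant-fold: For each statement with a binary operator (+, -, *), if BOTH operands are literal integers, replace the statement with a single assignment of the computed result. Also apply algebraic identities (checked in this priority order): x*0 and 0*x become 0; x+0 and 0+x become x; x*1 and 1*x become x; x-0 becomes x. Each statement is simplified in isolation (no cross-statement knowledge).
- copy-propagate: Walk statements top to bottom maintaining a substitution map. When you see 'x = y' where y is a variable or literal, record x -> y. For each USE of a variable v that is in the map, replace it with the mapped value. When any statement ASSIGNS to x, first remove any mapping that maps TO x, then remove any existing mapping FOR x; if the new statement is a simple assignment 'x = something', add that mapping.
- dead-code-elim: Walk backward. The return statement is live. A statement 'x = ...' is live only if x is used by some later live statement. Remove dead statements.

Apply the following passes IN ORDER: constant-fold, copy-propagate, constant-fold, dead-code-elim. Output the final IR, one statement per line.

Initial IR:
  a = 3
  v = 9 * 0
  y = 9
  c = v + v
  x = 2
  return c
After constant-fold (6 stmts):
  a = 3
  v = 0
  y = 9
  c = v + v
  x = 2
  return c
After copy-propagate (6 stmts):
  a = 3
  v = 0
  y = 9
  c = 0 + 0
  x = 2
  return c
After constant-fold (6 stmts):
  a = 3
  v = 0
  y = 9
  c = 0
  x = 2
  return c
After dead-code-elim (2 stmts):
  c = 0
  return c

Answer: c = 0
return c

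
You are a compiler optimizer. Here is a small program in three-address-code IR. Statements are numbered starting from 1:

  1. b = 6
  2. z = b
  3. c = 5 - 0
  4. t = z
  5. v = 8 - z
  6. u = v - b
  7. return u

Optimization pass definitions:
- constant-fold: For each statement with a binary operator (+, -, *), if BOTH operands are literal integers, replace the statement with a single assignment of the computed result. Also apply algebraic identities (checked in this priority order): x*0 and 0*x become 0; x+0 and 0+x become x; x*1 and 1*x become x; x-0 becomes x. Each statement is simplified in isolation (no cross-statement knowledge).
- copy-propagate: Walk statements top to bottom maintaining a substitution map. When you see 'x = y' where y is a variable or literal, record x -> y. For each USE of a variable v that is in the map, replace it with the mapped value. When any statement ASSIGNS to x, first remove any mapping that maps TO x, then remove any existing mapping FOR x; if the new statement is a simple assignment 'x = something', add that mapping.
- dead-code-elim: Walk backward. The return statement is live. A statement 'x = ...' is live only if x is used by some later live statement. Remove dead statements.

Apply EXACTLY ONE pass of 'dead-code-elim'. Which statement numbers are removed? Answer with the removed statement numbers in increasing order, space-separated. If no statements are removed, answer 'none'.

Backward liveness scan:
Stmt 1 'b = 6': KEEP (b is live); live-in = []
Stmt 2 'z = b': KEEP (z is live); live-in = ['b']
Stmt 3 'c = 5 - 0': DEAD (c not in live set ['b', 'z'])
Stmt 4 't = z': DEAD (t not in live set ['b', 'z'])
Stmt 5 'v = 8 - z': KEEP (v is live); live-in = ['b', 'z']
Stmt 6 'u = v - b': KEEP (u is live); live-in = ['b', 'v']
Stmt 7 'return u': KEEP (return); live-in = ['u']
Removed statement numbers: [3, 4]
Surviving IR:
  b = 6
  z = b
  v = 8 - z
  u = v - b
  return u

Answer: 3 4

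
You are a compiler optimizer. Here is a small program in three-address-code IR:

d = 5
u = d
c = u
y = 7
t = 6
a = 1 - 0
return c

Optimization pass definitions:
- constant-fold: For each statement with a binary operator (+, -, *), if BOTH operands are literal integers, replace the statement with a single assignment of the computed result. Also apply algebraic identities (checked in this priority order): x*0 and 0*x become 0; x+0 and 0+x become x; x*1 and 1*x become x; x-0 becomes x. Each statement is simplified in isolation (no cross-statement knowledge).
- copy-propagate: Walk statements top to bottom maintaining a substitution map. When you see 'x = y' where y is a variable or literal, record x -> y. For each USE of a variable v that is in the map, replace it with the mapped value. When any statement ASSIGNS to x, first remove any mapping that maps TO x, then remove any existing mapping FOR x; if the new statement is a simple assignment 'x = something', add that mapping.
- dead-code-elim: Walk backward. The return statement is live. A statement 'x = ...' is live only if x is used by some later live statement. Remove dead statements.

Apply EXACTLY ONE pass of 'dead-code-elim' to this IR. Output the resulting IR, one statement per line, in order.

Applying dead-code-elim statement-by-statement:
  [7] return c  -> KEEP (return); live=['c']
  [6] a = 1 - 0  -> DEAD (a not live)
  [5] t = 6  -> DEAD (t not live)
  [4] y = 7  -> DEAD (y not live)
  [3] c = u  -> KEEP; live=['u']
  [2] u = d  -> KEEP; live=['d']
  [1] d = 5  -> KEEP; live=[]
Result (4 stmts):
  d = 5
  u = d
  c = u
  return c

Answer: d = 5
u = d
c = u
return c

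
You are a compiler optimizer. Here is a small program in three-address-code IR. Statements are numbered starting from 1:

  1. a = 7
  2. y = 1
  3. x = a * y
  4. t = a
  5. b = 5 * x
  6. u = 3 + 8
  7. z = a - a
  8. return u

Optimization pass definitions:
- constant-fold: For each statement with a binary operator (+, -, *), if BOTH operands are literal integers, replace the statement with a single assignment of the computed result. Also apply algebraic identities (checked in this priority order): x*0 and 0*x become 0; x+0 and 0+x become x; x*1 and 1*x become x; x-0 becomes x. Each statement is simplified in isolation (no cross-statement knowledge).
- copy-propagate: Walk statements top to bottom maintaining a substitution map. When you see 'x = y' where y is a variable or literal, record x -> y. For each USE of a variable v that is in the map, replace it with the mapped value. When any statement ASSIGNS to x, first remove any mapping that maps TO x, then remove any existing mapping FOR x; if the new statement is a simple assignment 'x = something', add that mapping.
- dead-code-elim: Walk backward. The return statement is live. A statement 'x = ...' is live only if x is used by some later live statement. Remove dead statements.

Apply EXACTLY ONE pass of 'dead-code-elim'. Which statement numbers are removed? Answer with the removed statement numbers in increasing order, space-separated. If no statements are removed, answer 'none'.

Answer: 1 2 3 4 5 7

Derivation:
Backward liveness scan:
Stmt 1 'a = 7': DEAD (a not in live set [])
Stmt 2 'y = 1': DEAD (y not in live set [])
Stmt 3 'x = a * y': DEAD (x not in live set [])
Stmt 4 't = a': DEAD (t not in live set [])
Stmt 5 'b = 5 * x': DEAD (b not in live set [])
Stmt 6 'u = 3 + 8': KEEP (u is live); live-in = []
Stmt 7 'z = a - a': DEAD (z not in live set ['u'])
Stmt 8 'return u': KEEP (return); live-in = ['u']
Removed statement numbers: [1, 2, 3, 4, 5, 7]
Surviving IR:
  u = 3 + 8
  return u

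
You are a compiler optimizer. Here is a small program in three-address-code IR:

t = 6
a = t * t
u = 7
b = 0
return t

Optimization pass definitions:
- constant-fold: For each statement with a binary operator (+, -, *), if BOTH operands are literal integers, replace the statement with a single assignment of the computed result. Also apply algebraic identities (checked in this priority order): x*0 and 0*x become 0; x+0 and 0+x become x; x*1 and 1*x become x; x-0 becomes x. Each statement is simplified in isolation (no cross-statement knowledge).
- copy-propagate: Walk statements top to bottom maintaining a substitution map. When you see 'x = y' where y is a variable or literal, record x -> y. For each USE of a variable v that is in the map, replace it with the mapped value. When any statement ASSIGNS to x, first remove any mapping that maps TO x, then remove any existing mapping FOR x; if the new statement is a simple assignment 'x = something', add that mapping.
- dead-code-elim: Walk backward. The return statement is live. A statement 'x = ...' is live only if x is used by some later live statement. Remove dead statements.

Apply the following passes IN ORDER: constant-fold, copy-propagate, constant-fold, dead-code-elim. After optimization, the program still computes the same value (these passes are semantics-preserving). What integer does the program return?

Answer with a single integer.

Answer: 6

Derivation:
Initial IR:
  t = 6
  a = t * t
  u = 7
  b = 0
  return t
After constant-fold (5 stmts):
  t = 6
  a = t * t
  u = 7
  b = 0
  return t
After copy-propagate (5 stmts):
  t = 6
  a = 6 * 6
  u = 7
  b = 0
  return 6
After constant-fold (5 stmts):
  t = 6
  a = 36
  u = 7
  b = 0
  return 6
After dead-code-elim (1 stmts):
  return 6
Evaluate:
  t = 6  =>  t = 6
  a = t * t  =>  a = 36
  u = 7  =>  u = 7
  b = 0  =>  b = 0
  return t = 6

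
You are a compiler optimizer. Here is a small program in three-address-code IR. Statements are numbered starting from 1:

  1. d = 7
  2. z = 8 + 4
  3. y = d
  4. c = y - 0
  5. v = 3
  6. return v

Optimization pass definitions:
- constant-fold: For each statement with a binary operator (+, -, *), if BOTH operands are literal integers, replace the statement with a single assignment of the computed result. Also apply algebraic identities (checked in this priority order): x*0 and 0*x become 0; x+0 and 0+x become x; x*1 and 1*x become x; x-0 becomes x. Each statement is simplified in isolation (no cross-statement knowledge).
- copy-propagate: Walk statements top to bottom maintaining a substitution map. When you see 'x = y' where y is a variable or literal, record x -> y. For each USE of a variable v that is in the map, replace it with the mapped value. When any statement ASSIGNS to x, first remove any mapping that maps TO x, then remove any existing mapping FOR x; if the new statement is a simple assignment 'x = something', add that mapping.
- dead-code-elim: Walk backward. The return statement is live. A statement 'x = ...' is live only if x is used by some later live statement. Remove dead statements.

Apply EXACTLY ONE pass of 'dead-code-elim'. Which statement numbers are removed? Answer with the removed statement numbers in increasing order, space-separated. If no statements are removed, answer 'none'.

Answer: 1 2 3 4

Derivation:
Backward liveness scan:
Stmt 1 'd = 7': DEAD (d not in live set [])
Stmt 2 'z = 8 + 4': DEAD (z not in live set [])
Stmt 3 'y = d': DEAD (y not in live set [])
Stmt 4 'c = y - 0': DEAD (c not in live set [])
Stmt 5 'v = 3': KEEP (v is live); live-in = []
Stmt 6 'return v': KEEP (return); live-in = ['v']
Removed statement numbers: [1, 2, 3, 4]
Surviving IR:
  v = 3
  return v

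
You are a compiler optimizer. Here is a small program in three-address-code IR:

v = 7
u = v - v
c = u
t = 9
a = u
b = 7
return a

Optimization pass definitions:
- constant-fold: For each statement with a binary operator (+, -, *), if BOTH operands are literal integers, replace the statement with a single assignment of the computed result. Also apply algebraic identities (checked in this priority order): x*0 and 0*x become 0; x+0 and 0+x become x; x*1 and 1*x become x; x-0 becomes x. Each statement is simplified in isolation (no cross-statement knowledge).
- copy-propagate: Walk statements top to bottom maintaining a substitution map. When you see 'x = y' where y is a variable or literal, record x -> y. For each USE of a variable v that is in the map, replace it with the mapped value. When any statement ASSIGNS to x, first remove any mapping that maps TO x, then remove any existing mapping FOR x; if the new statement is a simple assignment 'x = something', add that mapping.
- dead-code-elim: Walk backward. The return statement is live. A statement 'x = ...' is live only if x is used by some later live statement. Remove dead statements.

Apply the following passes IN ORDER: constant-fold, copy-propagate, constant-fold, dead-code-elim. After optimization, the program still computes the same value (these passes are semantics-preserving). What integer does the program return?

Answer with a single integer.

Answer: 0

Derivation:
Initial IR:
  v = 7
  u = v - v
  c = u
  t = 9
  a = u
  b = 7
  return a
After constant-fold (7 stmts):
  v = 7
  u = v - v
  c = u
  t = 9
  a = u
  b = 7
  return a
After copy-propagate (7 stmts):
  v = 7
  u = 7 - 7
  c = u
  t = 9
  a = u
  b = 7
  return u
After constant-fold (7 stmts):
  v = 7
  u = 0
  c = u
  t = 9
  a = u
  b = 7
  return u
After dead-code-elim (2 stmts):
  u = 0
  return u
Evaluate:
  v = 7  =>  v = 7
  u = v - v  =>  u = 0
  c = u  =>  c = 0
  t = 9  =>  t = 9
  a = u  =>  a = 0
  b = 7  =>  b = 7
  return a = 0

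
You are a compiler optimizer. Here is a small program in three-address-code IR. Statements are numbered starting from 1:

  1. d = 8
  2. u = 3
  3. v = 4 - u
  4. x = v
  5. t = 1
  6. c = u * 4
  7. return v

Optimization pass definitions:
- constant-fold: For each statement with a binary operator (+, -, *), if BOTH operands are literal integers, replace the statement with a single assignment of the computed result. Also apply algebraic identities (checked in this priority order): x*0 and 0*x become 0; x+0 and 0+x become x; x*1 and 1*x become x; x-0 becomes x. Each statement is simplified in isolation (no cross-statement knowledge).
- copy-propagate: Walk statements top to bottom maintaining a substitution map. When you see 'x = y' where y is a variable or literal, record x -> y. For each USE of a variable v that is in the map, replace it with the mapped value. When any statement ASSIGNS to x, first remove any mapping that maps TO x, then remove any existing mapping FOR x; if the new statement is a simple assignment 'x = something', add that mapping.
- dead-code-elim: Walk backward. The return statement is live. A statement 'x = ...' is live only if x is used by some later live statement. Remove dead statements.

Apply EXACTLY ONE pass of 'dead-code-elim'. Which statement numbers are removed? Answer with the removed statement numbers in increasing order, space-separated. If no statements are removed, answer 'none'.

Backward liveness scan:
Stmt 1 'd = 8': DEAD (d not in live set [])
Stmt 2 'u = 3': KEEP (u is live); live-in = []
Stmt 3 'v = 4 - u': KEEP (v is live); live-in = ['u']
Stmt 4 'x = v': DEAD (x not in live set ['v'])
Stmt 5 't = 1': DEAD (t not in live set ['v'])
Stmt 6 'c = u * 4': DEAD (c not in live set ['v'])
Stmt 7 'return v': KEEP (return); live-in = ['v']
Removed statement numbers: [1, 4, 5, 6]
Surviving IR:
  u = 3
  v = 4 - u
  return v

Answer: 1 4 5 6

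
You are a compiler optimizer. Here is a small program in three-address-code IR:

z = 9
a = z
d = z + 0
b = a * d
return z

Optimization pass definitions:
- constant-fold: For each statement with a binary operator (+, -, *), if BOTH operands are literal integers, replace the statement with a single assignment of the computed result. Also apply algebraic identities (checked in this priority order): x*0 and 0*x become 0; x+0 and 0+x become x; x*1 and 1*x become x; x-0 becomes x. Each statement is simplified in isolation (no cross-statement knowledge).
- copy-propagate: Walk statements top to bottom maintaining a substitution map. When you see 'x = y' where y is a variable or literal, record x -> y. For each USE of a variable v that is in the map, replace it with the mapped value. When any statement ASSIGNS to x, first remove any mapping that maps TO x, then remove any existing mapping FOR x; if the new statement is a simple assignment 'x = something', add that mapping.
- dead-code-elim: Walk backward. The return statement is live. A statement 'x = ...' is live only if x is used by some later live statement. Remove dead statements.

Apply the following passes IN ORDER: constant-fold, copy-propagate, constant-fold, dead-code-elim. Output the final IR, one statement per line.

Answer: return 9

Derivation:
Initial IR:
  z = 9
  a = z
  d = z + 0
  b = a * d
  return z
After constant-fold (5 stmts):
  z = 9
  a = z
  d = z
  b = a * d
  return z
After copy-propagate (5 stmts):
  z = 9
  a = 9
  d = 9
  b = 9 * 9
  return 9
After constant-fold (5 stmts):
  z = 9
  a = 9
  d = 9
  b = 81
  return 9
After dead-code-elim (1 stmts):
  return 9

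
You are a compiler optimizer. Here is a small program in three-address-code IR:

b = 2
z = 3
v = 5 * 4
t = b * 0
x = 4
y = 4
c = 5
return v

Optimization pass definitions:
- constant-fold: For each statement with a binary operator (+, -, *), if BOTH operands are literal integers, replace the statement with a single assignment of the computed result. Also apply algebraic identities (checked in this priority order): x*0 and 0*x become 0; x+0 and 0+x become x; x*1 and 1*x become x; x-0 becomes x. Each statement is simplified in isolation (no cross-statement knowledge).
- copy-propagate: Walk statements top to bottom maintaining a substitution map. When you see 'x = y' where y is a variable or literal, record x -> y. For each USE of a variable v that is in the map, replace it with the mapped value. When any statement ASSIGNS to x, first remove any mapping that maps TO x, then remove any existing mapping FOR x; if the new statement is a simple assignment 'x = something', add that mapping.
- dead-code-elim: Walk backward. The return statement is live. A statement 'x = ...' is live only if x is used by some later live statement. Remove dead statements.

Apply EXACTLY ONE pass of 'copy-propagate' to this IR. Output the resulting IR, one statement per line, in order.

Applying copy-propagate statement-by-statement:
  [1] b = 2  (unchanged)
  [2] z = 3  (unchanged)
  [3] v = 5 * 4  (unchanged)
  [4] t = b * 0  -> t = 2 * 0
  [5] x = 4  (unchanged)
  [6] y = 4  (unchanged)
  [7] c = 5  (unchanged)
  [8] return v  (unchanged)
Result (8 stmts):
  b = 2
  z = 3
  v = 5 * 4
  t = 2 * 0
  x = 4
  y = 4
  c = 5
  return v

Answer: b = 2
z = 3
v = 5 * 4
t = 2 * 0
x = 4
y = 4
c = 5
return v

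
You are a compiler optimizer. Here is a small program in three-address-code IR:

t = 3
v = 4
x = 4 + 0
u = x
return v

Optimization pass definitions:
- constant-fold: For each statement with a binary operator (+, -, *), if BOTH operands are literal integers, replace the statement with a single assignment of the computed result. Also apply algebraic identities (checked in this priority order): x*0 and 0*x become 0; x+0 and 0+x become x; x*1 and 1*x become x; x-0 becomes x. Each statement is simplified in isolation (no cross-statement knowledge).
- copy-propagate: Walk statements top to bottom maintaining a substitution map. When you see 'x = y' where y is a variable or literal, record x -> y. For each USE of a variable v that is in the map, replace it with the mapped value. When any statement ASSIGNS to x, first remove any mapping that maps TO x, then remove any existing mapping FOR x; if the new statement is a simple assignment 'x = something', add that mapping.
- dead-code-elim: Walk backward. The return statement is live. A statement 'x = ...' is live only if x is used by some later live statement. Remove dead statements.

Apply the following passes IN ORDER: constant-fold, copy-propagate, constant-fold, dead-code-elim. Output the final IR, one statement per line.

Initial IR:
  t = 3
  v = 4
  x = 4 + 0
  u = x
  return v
After constant-fold (5 stmts):
  t = 3
  v = 4
  x = 4
  u = x
  return v
After copy-propagate (5 stmts):
  t = 3
  v = 4
  x = 4
  u = 4
  return 4
After constant-fold (5 stmts):
  t = 3
  v = 4
  x = 4
  u = 4
  return 4
After dead-code-elim (1 stmts):
  return 4

Answer: return 4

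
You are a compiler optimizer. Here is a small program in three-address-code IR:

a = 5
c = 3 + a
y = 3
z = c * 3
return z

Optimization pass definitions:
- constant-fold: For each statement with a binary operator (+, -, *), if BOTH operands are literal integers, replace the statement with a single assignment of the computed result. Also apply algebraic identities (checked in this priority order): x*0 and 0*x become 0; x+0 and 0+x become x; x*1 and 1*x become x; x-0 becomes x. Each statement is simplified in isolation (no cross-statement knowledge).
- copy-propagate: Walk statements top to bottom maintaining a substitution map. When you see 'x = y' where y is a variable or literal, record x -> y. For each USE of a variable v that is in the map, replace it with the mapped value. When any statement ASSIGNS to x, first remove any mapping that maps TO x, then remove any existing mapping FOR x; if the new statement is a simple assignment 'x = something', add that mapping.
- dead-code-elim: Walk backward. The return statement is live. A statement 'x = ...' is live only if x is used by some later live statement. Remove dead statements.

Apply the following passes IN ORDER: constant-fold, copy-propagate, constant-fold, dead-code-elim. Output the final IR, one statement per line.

Answer: c = 8
z = c * 3
return z

Derivation:
Initial IR:
  a = 5
  c = 3 + a
  y = 3
  z = c * 3
  return z
After constant-fold (5 stmts):
  a = 5
  c = 3 + a
  y = 3
  z = c * 3
  return z
After copy-propagate (5 stmts):
  a = 5
  c = 3 + 5
  y = 3
  z = c * 3
  return z
After constant-fold (5 stmts):
  a = 5
  c = 8
  y = 3
  z = c * 3
  return z
After dead-code-elim (3 stmts):
  c = 8
  z = c * 3
  return z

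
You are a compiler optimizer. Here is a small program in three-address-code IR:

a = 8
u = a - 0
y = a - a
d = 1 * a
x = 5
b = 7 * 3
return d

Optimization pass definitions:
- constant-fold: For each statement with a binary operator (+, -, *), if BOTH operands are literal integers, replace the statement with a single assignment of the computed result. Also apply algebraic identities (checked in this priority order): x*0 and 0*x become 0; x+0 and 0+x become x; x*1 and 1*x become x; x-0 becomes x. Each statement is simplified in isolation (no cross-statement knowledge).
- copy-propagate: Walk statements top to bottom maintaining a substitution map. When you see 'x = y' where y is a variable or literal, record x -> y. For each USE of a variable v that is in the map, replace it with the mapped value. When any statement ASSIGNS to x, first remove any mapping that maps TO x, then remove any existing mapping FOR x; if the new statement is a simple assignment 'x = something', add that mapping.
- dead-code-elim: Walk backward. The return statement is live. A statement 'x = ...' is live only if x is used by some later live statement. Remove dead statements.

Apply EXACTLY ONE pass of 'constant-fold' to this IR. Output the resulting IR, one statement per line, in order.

Answer: a = 8
u = a
y = a - a
d = a
x = 5
b = 21
return d

Derivation:
Applying constant-fold statement-by-statement:
  [1] a = 8  (unchanged)
  [2] u = a - 0  -> u = a
  [3] y = a - a  (unchanged)
  [4] d = 1 * a  -> d = a
  [5] x = 5  (unchanged)
  [6] b = 7 * 3  -> b = 21
  [7] return d  (unchanged)
Result (7 stmts):
  a = 8
  u = a
  y = a - a
  d = a
  x = 5
  b = 21
  return d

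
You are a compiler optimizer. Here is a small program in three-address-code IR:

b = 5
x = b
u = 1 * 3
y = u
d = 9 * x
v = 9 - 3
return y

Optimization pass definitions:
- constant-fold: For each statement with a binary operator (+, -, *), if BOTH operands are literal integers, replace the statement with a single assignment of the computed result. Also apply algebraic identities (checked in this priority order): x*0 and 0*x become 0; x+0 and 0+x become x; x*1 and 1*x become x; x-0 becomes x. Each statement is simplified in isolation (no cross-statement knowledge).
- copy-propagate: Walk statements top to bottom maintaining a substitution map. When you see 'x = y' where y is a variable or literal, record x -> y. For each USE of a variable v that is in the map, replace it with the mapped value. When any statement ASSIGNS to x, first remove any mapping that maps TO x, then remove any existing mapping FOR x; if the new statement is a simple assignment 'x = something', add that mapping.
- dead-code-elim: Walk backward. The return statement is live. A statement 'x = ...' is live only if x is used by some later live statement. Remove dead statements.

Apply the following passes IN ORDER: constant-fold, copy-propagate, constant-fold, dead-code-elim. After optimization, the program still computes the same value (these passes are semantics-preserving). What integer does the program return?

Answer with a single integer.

Answer: 3

Derivation:
Initial IR:
  b = 5
  x = b
  u = 1 * 3
  y = u
  d = 9 * x
  v = 9 - 3
  return y
After constant-fold (7 stmts):
  b = 5
  x = b
  u = 3
  y = u
  d = 9 * x
  v = 6
  return y
After copy-propagate (7 stmts):
  b = 5
  x = 5
  u = 3
  y = 3
  d = 9 * 5
  v = 6
  return 3
After constant-fold (7 stmts):
  b = 5
  x = 5
  u = 3
  y = 3
  d = 45
  v = 6
  return 3
After dead-code-elim (1 stmts):
  return 3
Evaluate:
  b = 5  =>  b = 5
  x = b  =>  x = 5
  u = 1 * 3  =>  u = 3
  y = u  =>  y = 3
  d = 9 * x  =>  d = 45
  v = 9 - 3  =>  v = 6
  return y = 3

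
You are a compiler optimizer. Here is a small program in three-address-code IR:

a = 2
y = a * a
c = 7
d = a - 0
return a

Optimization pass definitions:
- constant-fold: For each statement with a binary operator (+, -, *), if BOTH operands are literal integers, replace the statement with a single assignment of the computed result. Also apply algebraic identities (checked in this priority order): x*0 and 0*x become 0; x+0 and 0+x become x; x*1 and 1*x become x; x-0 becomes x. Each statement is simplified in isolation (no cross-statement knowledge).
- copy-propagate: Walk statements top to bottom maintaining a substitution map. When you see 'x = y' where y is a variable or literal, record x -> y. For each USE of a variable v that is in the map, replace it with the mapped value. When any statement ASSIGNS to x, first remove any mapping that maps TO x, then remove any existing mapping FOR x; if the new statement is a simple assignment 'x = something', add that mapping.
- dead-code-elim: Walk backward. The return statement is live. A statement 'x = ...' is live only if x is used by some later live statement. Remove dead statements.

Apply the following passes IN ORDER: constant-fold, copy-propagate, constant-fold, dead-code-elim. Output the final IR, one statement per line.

Answer: return 2

Derivation:
Initial IR:
  a = 2
  y = a * a
  c = 7
  d = a - 0
  return a
After constant-fold (5 stmts):
  a = 2
  y = a * a
  c = 7
  d = a
  return a
After copy-propagate (5 stmts):
  a = 2
  y = 2 * 2
  c = 7
  d = 2
  return 2
After constant-fold (5 stmts):
  a = 2
  y = 4
  c = 7
  d = 2
  return 2
After dead-code-elim (1 stmts):
  return 2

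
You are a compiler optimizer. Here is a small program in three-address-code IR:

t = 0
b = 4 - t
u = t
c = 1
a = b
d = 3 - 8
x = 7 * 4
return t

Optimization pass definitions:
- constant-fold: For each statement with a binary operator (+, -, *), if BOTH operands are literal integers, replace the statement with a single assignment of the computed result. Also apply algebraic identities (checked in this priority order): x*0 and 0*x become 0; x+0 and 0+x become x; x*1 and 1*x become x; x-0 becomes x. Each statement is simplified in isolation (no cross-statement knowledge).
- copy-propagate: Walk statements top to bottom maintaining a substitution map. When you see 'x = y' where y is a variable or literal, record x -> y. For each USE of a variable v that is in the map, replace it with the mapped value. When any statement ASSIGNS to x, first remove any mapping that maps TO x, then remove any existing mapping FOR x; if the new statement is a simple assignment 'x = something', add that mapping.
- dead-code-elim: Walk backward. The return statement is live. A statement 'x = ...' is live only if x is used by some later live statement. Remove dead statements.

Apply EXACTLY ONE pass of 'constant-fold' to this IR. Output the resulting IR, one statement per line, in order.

Answer: t = 0
b = 4 - t
u = t
c = 1
a = b
d = -5
x = 28
return t

Derivation:
Applying constant-fold statement-by-statement:
  [1] t = 0  (unchanged)
  [2] b = 4 - t  (unchanged)
  [3] u = t  (unchanged)
  [4] c = 1  (unchanged)
  [5] a = b  (unchanged)
  [6] d = 3 - 8  -> d = -5
  [7] x = 7 * 4  -> x = 28
  [8] return t  (unchanged)
Result (8 stmts):
  t = 0
  b = 4 - t
  u = t
  c = 1
  a = b
  d = -5
  x = 28
  return t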